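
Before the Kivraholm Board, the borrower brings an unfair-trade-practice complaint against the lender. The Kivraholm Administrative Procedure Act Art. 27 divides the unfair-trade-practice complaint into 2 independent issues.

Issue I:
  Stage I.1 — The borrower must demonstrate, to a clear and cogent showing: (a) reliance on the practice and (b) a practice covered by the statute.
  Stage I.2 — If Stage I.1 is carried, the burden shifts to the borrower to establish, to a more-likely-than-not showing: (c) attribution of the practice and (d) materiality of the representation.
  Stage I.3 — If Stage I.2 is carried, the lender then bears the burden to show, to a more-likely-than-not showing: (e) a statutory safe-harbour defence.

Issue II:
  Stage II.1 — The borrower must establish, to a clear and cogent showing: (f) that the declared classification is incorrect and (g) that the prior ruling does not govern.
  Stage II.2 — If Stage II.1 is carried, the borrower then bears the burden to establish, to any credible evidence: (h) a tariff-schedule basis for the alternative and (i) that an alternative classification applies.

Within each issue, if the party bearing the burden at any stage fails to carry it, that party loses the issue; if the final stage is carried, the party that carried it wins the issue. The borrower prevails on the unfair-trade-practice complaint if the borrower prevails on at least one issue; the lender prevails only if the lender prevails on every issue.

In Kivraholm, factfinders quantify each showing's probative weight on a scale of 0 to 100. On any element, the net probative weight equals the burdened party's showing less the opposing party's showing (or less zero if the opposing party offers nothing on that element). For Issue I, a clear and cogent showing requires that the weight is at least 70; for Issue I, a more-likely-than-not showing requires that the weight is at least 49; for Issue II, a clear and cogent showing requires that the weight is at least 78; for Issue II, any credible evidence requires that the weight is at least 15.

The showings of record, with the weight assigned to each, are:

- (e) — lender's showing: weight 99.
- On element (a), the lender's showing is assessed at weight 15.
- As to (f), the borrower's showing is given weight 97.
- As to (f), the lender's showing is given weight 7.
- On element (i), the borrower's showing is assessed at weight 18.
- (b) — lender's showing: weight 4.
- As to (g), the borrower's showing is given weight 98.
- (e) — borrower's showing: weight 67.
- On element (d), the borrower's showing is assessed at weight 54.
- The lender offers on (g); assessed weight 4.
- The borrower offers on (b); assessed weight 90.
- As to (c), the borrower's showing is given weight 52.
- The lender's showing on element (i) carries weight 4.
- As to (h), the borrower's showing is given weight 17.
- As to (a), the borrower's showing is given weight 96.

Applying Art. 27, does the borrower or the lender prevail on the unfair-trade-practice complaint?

— Issue I —
Stage I.1 — burden on borrower; standard: a clear and cogent showing (weight is at least 70).
    (a): 96 − 15 = 81 ≥ 70 [met]
    (b): 90 − 4 = 86 ≥ 70 [met]
  All elements met. The borrower retains the burden for Stage I.2.
Stage I.2 — burden on borrower; standard: a more-likely-than-not showing (weight is at least 49).
    (c): 52 ≥ 49 [met]
    (d): 54 ≥ 49 [met]
  All elements met. The burden passes to the lender.
Stage I.3 — burden on lender; standard: a more-likely-than-not showing (weight is at least 49).
    (e): 99 − 67 = 32 < 49 [not met]
  Not every element is met, so the lender fails to carry Stage I.3.
So the borrower prevails on this issue.
— Issue II —
Stage II.1 — burden on borrower; standard: a clear and cogent showing (weight is at least 78).
    (f): 97 − 7 = 90 ≥ 78 [met]
    (g): 98 − 4 = 94 ≥ 78 [met]
  Stage II.1 is satisfied; the borrower continues to bear the burden.
Stage II.2 — burden on borrower; standard: any credible evidence (weight is at least 15).
    (h): 17 ≥ 15 [met]
    (i): 18 − 4 = 14 < 15 [not met]
  The borrower does not carry Stage II.2.
So the lender prevails on this issue.
Per-issue: Issue I → borrower; Issue II → lender. The borrower must prevail on at least one issue; overall, the borrower prevails.

borrower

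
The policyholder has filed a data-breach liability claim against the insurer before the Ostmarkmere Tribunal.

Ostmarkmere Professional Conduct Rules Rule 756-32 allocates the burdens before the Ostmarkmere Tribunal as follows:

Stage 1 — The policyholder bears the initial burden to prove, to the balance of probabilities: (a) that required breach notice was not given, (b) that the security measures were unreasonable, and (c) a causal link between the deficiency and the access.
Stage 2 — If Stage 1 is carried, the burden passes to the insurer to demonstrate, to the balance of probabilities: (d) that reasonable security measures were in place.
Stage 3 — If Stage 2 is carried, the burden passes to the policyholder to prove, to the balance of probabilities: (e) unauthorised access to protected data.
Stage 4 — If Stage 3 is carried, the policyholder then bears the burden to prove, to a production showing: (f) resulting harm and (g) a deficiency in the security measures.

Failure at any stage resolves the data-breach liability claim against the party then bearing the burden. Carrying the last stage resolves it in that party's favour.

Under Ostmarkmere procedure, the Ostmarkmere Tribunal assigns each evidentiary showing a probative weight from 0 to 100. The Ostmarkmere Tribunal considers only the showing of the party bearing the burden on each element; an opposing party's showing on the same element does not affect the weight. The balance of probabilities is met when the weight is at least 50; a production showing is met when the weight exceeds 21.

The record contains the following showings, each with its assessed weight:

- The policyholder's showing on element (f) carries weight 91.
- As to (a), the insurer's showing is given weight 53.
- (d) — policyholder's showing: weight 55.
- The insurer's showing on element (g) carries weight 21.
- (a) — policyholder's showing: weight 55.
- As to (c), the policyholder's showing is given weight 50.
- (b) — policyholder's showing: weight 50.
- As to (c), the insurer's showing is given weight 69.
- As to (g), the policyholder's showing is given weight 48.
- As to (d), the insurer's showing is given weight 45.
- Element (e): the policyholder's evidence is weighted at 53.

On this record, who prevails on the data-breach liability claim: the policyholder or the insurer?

At Stage 1 the policyholder must meet the balance of probabilities (weight is at least 50): on (a) the weight is 55 (the insurer's 53 is given no effect), ≥ 50, so (a) meets the standard; on (b) the weight is 50, which does reach 50, so (b) meets the standard; on (c) the weight is 50 (the insurer's 69 is given no effect), which does reach 50, so (c) meets the standard.
  Stage 1 carried; the burden shifts to the insurer.
At Stage 2 the insurer must meet the balance of probabilities (weight is at least 50): on (d) the weight is 45 (the policyholder's 55 is given no effect), which does not reach 50, so (d) does not meet the standard.
  Not every element is met, so the insurer fails to carry Stage 2.
The analysis ends at Stage 2; the policyholder prevails.

policyholder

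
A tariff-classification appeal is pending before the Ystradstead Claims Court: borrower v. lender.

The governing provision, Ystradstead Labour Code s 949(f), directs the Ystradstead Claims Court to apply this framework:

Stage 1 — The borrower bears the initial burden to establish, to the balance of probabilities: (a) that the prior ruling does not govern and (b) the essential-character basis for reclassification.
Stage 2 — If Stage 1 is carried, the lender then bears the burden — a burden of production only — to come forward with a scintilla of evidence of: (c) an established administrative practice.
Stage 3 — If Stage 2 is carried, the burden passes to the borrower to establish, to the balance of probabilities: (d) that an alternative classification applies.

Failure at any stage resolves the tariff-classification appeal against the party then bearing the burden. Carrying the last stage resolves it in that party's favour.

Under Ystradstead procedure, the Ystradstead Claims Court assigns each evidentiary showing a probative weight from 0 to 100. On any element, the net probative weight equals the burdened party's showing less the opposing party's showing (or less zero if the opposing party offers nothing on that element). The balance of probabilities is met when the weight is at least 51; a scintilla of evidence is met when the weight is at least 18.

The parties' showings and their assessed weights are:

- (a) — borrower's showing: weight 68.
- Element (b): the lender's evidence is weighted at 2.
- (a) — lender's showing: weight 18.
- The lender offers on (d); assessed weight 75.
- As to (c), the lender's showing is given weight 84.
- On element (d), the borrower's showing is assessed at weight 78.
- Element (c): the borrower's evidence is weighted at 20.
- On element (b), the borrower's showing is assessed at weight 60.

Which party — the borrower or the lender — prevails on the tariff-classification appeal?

lender

Stage 1 — burden on borrower; standard: the balance of probabilities (weight is at least 51).
    (a): 68 − 18 = 50 < 51 [not met]
    (b): 60 − 2 = 58 ≥ 51 [met]
  The borrower does not carry Stage 1.
So the lender prevails.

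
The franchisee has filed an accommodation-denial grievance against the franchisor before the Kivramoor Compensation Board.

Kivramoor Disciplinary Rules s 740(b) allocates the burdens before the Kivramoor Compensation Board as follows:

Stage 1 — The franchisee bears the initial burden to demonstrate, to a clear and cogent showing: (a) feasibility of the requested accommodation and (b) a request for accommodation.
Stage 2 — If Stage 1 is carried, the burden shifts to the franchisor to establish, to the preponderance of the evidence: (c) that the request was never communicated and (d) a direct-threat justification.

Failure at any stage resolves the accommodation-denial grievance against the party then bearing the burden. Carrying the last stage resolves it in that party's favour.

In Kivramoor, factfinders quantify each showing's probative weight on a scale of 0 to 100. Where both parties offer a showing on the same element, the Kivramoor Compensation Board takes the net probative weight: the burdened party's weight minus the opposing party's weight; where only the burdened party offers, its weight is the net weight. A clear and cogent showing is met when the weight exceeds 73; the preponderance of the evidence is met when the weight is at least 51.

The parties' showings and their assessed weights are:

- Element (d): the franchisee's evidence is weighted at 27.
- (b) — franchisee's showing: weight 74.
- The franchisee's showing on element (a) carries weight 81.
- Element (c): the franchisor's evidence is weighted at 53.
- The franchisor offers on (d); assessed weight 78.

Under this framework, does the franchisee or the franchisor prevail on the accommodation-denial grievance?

At Stage 1 the franchisee must meet a clear and cogent showing (weight exceeds 73): on (a) the weight is 81, > 73, so (a) meets the standard; on (b) the weight is 74, which does exceed 73, so (b) meets the standard.
  Stage 1 is satisfied; the onus moves to the franchisor.
At Stage 2 the franchisor must meet the preponderance of the evidence (weight is at least 51): on (c) the weight is 53, which does reach 51, so (c) meets the standard; on (d) the weight is 78 less the opposing 27 gives net 51, which does reach 51, so (d) meets the standard.
  All elements met at the final stage.
Every stage carried; the franchisor prevails.

franchisor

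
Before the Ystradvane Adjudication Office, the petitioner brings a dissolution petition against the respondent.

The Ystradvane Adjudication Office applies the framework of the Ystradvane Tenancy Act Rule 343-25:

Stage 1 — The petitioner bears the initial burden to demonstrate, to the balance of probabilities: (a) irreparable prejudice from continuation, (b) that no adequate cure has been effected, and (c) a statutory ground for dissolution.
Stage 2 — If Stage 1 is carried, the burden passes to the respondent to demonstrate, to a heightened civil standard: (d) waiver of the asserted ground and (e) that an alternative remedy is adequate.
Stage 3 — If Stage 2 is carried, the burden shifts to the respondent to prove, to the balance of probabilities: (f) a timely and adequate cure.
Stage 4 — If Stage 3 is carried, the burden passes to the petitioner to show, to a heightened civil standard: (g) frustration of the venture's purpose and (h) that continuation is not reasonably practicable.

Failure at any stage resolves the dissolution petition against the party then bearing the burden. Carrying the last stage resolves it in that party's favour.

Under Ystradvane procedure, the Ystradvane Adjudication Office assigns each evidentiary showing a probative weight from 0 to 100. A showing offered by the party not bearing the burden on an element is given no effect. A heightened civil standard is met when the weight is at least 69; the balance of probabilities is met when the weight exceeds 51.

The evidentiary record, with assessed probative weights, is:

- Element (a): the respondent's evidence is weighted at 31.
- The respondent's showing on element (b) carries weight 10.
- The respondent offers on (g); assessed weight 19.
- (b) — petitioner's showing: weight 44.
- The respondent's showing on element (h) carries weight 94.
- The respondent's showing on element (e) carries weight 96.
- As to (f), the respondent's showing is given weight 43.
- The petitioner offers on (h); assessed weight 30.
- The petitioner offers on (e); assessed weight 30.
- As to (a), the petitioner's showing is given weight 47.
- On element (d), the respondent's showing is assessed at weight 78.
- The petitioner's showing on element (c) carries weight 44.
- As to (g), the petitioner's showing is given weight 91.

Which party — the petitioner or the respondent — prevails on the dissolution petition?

respondent

Stage 1 — burden on petitioner; standard: the balance of probabilities (weight exceeds 51).
    (a): 47 (respondent's 31 disregarded) ≤ 51 [not met]
    (b): 44 (respondent's 10 disregarded) ≤ 51 [not met]
    (c): 44 ≤ 51 [not met]
  Stage 1 not carried; the petitioner fails its burden.
The respondent prevails.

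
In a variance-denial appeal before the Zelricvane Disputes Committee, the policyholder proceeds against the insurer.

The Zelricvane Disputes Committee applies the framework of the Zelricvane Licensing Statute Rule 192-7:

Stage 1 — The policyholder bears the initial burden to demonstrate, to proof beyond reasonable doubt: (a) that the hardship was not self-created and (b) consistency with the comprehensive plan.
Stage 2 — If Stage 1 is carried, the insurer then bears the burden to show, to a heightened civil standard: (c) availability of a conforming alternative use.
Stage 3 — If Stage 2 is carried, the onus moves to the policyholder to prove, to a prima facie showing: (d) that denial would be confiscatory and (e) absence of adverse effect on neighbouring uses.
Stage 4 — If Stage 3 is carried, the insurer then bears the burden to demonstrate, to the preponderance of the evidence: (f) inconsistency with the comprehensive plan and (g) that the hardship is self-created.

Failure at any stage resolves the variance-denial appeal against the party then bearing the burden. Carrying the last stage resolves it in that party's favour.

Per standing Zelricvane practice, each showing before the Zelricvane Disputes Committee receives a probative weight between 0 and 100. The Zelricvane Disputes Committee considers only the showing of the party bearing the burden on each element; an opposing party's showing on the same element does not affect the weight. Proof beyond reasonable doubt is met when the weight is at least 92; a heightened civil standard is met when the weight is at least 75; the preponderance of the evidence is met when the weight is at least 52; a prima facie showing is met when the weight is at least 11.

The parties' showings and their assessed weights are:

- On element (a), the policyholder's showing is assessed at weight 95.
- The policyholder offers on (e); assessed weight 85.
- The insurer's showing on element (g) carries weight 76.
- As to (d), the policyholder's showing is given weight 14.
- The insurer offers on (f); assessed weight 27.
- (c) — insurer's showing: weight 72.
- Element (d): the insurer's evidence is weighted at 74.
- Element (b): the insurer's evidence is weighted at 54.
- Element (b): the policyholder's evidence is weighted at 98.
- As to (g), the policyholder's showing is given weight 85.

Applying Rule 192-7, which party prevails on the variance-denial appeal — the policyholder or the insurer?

Stage 1 (policyholder, proof beyond reasonable doubt, weight is at least 92): (a) 95 ≥ 92 — meets; (b) 98 (insurer's 54 disregarded) ≥ 92 — meets.
  All elements met. The burden passes to the insurer.
Stage 2 (insurer, a heightened civil standard, weight is at least 75): (c) 72 < 75 — fails.
  Not every element is met, so the insurer fails to carry Stage 2.
The policyholder prevails.

policyholder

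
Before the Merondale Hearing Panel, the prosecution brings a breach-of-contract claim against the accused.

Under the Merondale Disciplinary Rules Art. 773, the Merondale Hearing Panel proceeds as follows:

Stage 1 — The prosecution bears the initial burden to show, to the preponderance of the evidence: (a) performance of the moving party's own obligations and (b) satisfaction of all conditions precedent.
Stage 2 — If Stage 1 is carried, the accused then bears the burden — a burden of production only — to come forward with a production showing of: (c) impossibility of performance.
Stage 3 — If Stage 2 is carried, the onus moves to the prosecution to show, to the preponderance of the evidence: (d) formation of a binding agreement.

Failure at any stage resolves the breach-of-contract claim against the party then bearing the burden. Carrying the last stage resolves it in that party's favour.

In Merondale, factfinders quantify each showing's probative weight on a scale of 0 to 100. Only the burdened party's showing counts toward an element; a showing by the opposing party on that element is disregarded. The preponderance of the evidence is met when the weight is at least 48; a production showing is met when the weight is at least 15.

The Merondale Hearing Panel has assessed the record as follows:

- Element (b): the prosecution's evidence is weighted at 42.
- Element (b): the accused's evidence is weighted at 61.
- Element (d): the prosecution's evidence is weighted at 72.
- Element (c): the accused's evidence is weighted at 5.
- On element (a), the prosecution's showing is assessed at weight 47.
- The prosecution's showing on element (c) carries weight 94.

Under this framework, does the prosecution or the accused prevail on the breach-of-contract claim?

accused

At Stage 1 the prosecution must meet the preponderance of the evidence (weight is at least 48): on (a) the weight is 47, which does not reach 48, so (a) does not meet the standard; on (b) the weight is 42 (the accused's 61 is given no effect), which does not reach 48, so (b) does not meet the standard.
  Stage 1 not carried; the prosecution fails its burden.
So the accused prevails.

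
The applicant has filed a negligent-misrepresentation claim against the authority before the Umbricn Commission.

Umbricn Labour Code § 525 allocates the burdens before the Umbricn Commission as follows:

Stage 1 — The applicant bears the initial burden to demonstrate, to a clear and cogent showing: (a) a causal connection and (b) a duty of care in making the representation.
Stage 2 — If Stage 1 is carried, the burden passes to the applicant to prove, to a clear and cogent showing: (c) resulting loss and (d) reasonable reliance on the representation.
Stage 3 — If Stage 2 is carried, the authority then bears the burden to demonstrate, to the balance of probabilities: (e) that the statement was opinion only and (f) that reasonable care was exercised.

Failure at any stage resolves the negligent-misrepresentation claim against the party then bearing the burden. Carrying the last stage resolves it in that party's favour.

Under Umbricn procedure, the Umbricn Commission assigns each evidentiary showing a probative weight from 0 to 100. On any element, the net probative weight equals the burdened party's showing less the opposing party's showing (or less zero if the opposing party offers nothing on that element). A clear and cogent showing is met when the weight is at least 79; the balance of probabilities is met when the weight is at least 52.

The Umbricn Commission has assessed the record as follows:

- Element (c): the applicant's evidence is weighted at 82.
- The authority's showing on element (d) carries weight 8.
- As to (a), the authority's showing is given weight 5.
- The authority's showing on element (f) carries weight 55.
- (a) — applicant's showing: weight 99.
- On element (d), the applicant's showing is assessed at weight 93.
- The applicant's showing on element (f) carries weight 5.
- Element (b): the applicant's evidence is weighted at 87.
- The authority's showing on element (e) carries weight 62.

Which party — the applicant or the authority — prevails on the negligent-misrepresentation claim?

At Stage 1 the applicant must meet a clear and cogent showing (weight is at least 79): on (a) the weight is 99 less the opposing 5 gives net 94, ≥ 79, so (a) meets the standard; on (b) the weight is 87, ≥ 79, so (b) meets the standard.
  All elements met. The applicant retains the burden for Stage 2.
At Stage 2 the applicant must meet a clear and cogent showing (weight is at least 79): on (c) the weight is 82, ≥ 79, so (c) meets the standard; on (d) the weight is 93 less the opposing 8 gives net 85, ≥ 79, so (d) meets the standard.
  Stage 2 carried; the burden shifts to the authority.
At Stage 3 the authority must meet the balance of probabilities (weight is at least 52): on (e) the weight is 62, ≥ 52, so (e) meets the standard; on (f) the weight is 55 less the opposing 5 gives net 50, < 52, so (f) does not meet the standard.
  The authority does not carry Stage 3.
The applicant prevails.

applicant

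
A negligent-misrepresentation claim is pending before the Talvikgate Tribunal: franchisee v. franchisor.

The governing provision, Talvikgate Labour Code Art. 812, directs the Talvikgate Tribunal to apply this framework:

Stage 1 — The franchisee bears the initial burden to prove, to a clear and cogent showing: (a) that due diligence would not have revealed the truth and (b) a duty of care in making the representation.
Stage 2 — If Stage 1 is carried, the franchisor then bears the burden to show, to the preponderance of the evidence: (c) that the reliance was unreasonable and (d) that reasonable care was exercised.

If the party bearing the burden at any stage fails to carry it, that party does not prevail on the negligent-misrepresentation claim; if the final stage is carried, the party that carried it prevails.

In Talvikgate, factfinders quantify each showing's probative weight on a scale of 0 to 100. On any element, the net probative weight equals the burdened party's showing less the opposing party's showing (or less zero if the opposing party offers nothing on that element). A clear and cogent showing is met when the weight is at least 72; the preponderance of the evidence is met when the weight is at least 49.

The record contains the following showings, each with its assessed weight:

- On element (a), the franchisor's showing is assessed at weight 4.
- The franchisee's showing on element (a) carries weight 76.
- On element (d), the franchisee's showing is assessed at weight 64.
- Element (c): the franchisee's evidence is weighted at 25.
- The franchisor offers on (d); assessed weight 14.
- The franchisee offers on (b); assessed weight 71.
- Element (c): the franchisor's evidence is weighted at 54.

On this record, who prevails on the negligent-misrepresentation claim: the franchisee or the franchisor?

franchisor

At Stage 1 the franchisee must meet a clear and cogent showing (weight is at least 72): on (a) the weight is 76 less the opposing 4 gives net 72, ≥ 72, so (a) meets the standard; on (b) the weight is 71, which does not reach 72, so (b) does not meet the standard.
  The franchisee does not carry Stage 1.
The analysis ends at Stage 1; the franchisor prevails.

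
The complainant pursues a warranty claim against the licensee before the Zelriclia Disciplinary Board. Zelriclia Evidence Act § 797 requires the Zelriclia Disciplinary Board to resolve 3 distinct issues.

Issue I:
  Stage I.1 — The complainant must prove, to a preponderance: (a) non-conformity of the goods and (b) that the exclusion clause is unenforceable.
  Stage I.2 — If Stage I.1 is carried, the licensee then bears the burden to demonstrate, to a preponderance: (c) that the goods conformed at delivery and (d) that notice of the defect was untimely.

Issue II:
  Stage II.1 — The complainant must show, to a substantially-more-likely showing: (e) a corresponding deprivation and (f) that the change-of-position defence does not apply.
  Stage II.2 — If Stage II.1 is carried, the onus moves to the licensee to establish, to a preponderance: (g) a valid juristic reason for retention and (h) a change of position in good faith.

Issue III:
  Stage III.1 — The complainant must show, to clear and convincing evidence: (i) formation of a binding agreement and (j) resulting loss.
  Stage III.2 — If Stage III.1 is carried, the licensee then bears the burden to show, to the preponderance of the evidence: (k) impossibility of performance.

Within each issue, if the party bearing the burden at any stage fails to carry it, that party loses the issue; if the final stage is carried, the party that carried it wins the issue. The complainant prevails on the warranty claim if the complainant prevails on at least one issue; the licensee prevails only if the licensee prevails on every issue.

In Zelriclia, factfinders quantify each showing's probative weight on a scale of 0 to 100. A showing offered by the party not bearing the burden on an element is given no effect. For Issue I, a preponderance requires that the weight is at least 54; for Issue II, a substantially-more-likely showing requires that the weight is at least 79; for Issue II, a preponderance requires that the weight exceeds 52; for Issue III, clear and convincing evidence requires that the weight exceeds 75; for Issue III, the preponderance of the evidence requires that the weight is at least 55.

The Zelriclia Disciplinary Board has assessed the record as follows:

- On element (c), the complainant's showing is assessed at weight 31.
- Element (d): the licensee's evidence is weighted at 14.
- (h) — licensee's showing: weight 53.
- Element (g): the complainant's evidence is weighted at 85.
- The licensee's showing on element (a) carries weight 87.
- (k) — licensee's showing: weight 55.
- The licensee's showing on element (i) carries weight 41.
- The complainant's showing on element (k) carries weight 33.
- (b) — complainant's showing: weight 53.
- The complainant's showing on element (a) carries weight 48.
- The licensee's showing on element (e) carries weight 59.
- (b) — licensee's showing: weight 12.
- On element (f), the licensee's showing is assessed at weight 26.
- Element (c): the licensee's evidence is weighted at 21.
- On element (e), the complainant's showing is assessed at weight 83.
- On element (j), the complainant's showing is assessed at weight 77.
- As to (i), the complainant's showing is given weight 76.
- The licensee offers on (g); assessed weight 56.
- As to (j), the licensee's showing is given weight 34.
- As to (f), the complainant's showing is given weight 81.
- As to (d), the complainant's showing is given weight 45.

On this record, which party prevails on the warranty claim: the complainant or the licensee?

licensee

— Issue I —
Stage I.1 — burden on complainant; standard: a preponderance (weight is at least 54).
    (a): 48 (licensee's 87 disregarded) < 54 [not met]
    (b): 53 (licensee's 12 disregarded) < 54 [not met]
  The complainant does not carry Stage I.1.
So the licensee prevails on this issue.
— Issue II —
Stage II.1 (complainant, a substantially-more-likely showing, weight is at least 79): (e) 83 (licensee's 59 disregarded) ≥ 79 — meets; (f) 81 (licensee's 26 disregarded) ≥ 79 — meets.
  All elements met. The burden passes to the licensee.
Stage II.2 (licensee, a preponderance, weight exceeds 52): (g) 56 (complainant's 85 disregarded) > 52 — meets; (h) 53 > 52 — meets.
  All elements met at the final stage.
With every stage satisfied, the licensee prevails on this issue.
— Issue III —
Stage III.1 (complainant, clear and convincing evidence, weight exceeds 75): (i) 76 (licensee's 41 disregarded) > 75 — meets; (j) 77 (licensee's 34 disregarded) > 75 — meets.
  Stage III.1 carried; the burden shifts to the licensee.
Stage III.2 (licensee, the preponderance of the evidence, weight is at least 55): (k) 55 (complainant's 33 disregarded) ≥ 55 — meets.
  The licensee carries the last stage.
Every stage carried; the licensee prevails on this issue.
Per-issue: Issue I → licensee; Issue II → licensee; Issue III → licensee. The complainant must prevail on at least one issue; overall, the licensee prevails.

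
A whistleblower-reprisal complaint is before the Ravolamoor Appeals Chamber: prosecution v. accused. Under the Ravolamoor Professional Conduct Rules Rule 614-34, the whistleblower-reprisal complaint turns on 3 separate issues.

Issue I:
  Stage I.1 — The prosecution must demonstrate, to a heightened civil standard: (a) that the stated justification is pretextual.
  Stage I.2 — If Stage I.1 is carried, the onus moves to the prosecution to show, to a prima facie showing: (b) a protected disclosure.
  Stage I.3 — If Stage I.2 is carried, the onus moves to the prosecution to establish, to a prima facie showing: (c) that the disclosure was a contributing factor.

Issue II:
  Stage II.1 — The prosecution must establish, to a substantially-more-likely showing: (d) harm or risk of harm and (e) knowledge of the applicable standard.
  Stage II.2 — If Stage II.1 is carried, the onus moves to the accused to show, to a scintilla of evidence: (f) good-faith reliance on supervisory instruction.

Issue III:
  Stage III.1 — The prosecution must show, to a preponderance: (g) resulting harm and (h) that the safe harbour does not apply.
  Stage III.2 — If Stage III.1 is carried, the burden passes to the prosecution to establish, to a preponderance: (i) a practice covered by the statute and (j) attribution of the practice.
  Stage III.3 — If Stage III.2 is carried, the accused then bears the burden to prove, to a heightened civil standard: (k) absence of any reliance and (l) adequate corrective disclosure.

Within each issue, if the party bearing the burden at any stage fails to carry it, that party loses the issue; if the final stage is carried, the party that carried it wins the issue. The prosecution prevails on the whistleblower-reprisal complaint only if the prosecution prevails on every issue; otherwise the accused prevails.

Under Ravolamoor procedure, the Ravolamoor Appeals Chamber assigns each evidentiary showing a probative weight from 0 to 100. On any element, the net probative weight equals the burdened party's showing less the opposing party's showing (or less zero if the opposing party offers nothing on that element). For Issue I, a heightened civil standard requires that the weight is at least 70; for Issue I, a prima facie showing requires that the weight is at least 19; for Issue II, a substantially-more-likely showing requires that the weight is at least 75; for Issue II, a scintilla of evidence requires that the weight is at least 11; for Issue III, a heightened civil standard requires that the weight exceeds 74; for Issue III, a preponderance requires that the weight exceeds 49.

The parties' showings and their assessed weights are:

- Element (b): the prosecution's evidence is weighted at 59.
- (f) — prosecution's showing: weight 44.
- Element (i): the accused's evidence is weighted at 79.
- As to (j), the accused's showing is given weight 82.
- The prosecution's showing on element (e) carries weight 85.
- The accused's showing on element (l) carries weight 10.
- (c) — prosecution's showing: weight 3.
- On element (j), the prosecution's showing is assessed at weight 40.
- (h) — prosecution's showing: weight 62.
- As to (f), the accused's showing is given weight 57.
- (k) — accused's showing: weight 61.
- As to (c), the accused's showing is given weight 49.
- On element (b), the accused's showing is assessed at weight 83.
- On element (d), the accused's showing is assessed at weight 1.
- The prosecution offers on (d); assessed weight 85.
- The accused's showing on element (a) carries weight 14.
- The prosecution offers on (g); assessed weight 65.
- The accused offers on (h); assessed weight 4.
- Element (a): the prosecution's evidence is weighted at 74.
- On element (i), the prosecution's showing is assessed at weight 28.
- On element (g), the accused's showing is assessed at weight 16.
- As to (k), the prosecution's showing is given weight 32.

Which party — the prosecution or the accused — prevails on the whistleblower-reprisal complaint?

accused

— Issue I —
Stage I.1 — burden on prosecution; standard: a heightened civil standard (weight is at least 70).
    (a): 74 − 14 = 60 < 70 [not met]
  The prosecution does not carry Stage I.1.
So the accused prevails on this issue.
— Issue II —
Stage II.1 (prosecution, a substantially-more-likely showing, weight is at least 75): (d) net 85−1=84 ≥ 75 — meets; (e) 85 ≥ 75 — meets.
  All elements met. The burden passes to the accused.
Stage II.2 (accused, a scintilla of evidence, weight is at least 11): (f) net 57−44=13 ≥ 11 — meets.
  Stage II.2 carried; the final stage is satisfied.
All stages carried — the accused prevails on this issue.
— Issue III —
Stage III.1 (prosecution, a preponderance, weight exceeds 49): (g) net 65−16=49 ≤ 49 — fails; (h) net 62−4=58 > 49 — meets.
  Stage III.1 not carried; the prosecution fails its burden.
So the accused prevails on this issue.
Per-issue: Issue I → accused; Issue II → accused; Issue III → accused. The prosecution must prevail on every issue; overall, the accused prevails.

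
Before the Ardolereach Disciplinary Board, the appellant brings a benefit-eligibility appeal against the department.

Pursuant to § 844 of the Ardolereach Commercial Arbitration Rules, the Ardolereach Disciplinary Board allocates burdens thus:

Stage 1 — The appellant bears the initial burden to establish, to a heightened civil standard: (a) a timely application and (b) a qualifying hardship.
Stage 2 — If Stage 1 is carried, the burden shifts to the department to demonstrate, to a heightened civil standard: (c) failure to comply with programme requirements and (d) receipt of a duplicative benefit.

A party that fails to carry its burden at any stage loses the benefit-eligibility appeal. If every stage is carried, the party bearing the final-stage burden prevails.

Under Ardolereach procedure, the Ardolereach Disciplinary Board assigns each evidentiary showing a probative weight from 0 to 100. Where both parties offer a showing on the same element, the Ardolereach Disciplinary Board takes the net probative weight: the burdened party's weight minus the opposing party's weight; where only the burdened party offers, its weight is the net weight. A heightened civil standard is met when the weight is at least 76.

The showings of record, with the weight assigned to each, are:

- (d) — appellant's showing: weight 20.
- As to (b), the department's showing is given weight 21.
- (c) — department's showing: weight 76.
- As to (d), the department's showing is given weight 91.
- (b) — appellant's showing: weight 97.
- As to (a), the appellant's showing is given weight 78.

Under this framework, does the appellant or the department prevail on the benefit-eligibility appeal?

appellant

At Stage 1 the appellant must meet a heightened civil standard (weight is at least 76): on (a) the weight is 78, ≥ 76, so (a) meets the standard; on (b) the weight is 97 less the opposing 21 gives net 76, ≥ 76, so (b) meets the standard.
  Stage 1 carried; the burden shifts to the department.
At Stage 2 the department must meet a heightened civil standard (weight is at least 76): on (c) the weight is 76, ≥ 76, so (c) meets the standard; on (d) the weight is 91 less the opposing 20 gives net 71, which does not reach 76, so (d) does not meet the standard.
  The department does not carry Stage 2.
The analysis ends at Stage 2; the appellant prevails.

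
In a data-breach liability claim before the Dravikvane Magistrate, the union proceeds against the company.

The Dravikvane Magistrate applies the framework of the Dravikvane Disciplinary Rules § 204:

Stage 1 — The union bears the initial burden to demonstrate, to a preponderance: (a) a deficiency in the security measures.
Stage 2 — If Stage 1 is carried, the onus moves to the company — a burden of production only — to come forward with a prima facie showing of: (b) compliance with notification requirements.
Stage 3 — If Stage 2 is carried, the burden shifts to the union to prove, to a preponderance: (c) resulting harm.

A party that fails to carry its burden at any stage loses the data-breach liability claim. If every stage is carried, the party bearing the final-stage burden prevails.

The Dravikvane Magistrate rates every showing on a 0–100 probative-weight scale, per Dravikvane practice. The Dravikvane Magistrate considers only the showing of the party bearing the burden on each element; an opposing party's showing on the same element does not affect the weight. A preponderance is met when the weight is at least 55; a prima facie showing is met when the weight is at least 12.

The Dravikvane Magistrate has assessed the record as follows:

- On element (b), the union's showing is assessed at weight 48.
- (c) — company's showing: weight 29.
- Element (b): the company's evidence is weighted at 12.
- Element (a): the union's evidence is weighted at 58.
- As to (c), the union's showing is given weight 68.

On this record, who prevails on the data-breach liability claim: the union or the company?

union

Stage 1 (union, a preponderance, weight is at least 55): (a) 58 ≥ 55 — meets.
  All elements met. The burden passes to the company.
Stage 2 (company, a prima facie showing, weight is at least 12): (b) 12 (union's 48 disregarded) ≥ 12 — meets.
  The company carries Stage 2; the union now bears the burden.
Stage 3 (union, a preponderance, weight is at least 55): (c) 68 (company's 29 disregarded) ≥ 55 — meets.
  The union carries the last stage.
With every stage satisfied, the union prevails.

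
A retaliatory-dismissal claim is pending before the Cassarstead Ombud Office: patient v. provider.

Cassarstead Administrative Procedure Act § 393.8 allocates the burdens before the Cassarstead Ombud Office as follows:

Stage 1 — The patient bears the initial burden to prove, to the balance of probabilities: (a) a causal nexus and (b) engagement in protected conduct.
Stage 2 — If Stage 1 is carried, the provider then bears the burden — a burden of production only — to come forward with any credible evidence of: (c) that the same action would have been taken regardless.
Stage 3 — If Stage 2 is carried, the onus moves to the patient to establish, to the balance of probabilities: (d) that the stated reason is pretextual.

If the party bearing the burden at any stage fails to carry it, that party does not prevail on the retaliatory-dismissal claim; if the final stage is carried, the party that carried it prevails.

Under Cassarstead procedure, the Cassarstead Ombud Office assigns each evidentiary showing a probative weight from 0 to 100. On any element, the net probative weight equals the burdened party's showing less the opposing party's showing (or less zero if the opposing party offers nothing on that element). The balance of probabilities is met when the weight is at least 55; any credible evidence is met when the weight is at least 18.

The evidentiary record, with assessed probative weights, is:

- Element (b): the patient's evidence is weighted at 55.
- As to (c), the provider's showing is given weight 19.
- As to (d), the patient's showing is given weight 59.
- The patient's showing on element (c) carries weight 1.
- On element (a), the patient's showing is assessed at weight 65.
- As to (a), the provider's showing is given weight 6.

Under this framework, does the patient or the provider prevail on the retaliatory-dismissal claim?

patient

Stage 1 (patient, the balance of probabilities, weight is at least 55): (a) net 65−6=59 ≥ 55 — meets; (b) 55 ≥ 55 — meets.
  Stage 1 is satisfied; the onus moves to the provider.
Stage 2 (provider, any credible evidence, weight is at least 18): (c) net 19−1=18 ≥ 18 — meets.
  Stage 2 is satisfied; the onus moves to the patient.
Stage 3 (patient, the balance of probabilities, weight is at least 55): (d) 59 ≥ 55 — meets.
  The patient carries the last stage.
Every stage carried; the patient prevails.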